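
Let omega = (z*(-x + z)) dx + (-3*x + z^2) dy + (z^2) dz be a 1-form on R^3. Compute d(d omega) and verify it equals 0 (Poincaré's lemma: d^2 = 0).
d(d omega) = 0

Step 1: d omega = sum_{i<j} (∂f_j/∂x_i - ∂f_i/∂x_j) dx_i ∧ dx_j:
  coeff of dx ∧ dy: -3
  coeff of dx ∧ dz: x - 2*z
  coeff of dy ∧ dz: -2*z
Step 2: Apply d again to each 2-form coefficient. The only possible 3-form in R^3 is dx ∧ dy ∧ dz, with coefficient
  ∂(coeff of dy∧dz)/∂x - ∂(coeff of dx∧dz)/∂y + ∂(coeff of dx∧dy)/∂z
  = ∂/∂x (-2*z) - ∂/∂y (x - 2*z) + ∂/∂z (-3).
Each of these terms simplifies to sums of mixed partials that cancel in pairs. The result is 0 (by equality of mixed partials for smooth functions — Schwarz / Clairaut).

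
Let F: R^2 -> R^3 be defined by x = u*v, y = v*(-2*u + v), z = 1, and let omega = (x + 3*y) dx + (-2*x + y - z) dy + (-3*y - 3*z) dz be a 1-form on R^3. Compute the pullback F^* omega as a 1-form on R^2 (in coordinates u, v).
F^* omega = (v*(3*u*v + v^2 + 2)) du + (3*u^2*v - 7*u*v^2 + 2*u + 2*v^3 - 2*v) dv

Using F^*(f dg) = (f ∘ F) d(g ∘ F), substitute each coordinate x_i by F_i(u, v) in f_i, and replace dx_i by d F_i = (∂F_i/∂u) du + (∂F_i/∂v) dv.
  For the x component: f_1(F) = v*(-5*u + 3*v); d F_1 = (v) du + (u) dv
  For the y component: f_2(F) = -4*u*v + v^2 - 1; d F_2 = (-2*v) du + (-2*u + 2*v) dv
  For the z component: f_3(F) = 6*u*v - 3*v^2 - 3; d F_3 = (0) du + (0) dv
Combining and collecting du, dv coefficients:
  coeff of du: v*(3*u*v + v^2 + 2)
  coeff of dv: 3*u^2*v - 7*u*v^2 + 2*u + 2*v^3 - 2*v
F^* omega = (v*(3*u*v + v^2 + 2)) du + (3*u^2*v - 7*u*v^2 + 2*u + 2*v^3 - 2*v) dv.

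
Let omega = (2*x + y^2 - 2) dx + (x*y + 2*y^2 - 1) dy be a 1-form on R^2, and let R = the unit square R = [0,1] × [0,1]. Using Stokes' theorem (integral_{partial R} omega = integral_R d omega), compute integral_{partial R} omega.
integral_(partial R) omega = -1/2

Stokes: integral_partial_R omega = integral_R d omega with d omega = (∂Q/∂x - ∂P/∂y) dx ∧ dy.
  ∂Q/∂x = y
  ∂P/∂y = 2*y
  integrand = ∂Q/∂x - ∂P/∂y = -y.
Integrating over R: integral_0^1 integral_0^1 (-y) dx dy = -1/2.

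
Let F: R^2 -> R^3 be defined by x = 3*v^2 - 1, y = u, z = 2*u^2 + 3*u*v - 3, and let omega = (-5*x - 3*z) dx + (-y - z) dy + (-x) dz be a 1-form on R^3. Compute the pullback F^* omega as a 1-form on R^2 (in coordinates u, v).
F^* omega = (-2*u^2 - 12*u*v^2 - 3*u*v + 3*u - 9*v^3 + 3*v + 3) du + (-36*u^2*v - 63*u*v^2 + 3*u - 90*v^3 + 84*v) dv

Using F^*(f dg) = (f ∘ F) d(g ∘ F), substitute each coordinate x_i by F_i(u, v) in f_i, and replace dx_i by d F_i = (∂F_i/∂u) du + (∂F_i/∂v) dv.
  For the x component: f_1(F) = -6*u^2 - 9*u*v - 15*v^2 + 14; d F_1 = (0) du + (6*v) dv
  For the y component: f_2(F) = -2*u^2 - 3*u*v - u + 3; d F_2 = (1) du + (0) dv
  For the z component: f_3(F) = 1 - 3*v^2; d F_3 = (4*u + 3*v) du + (3*u) dv
Combining and collecting du, dv coefficients:
  coeff of du: -2*u^2 - 12*u*v^2 - 3*u*v + 3*u - 9*v^3 + 3*v + 3
  coeff of dv: -36*u^2*v - 63*u*v^2 + 3*u - 90*v^3 + 84*v
F^* omega = (-2*u^2 - 12*u*v^2 - 3*u*v + 3*u - 9*v^3 + 3*v + 3) du + (-36*u^2*v - 63*u*v^2 + 3*u - 90*v^3 + 84*v) dv.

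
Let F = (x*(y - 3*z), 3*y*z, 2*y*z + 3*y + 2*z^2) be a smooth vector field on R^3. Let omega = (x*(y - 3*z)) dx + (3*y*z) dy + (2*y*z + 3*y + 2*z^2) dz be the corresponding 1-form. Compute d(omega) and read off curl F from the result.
d(omega) = (-3*y + 2*z + 3) dy ∧ dz + (-3*x) dz ∧ dx + (-x) dx ∧ dy; curl F = (-3*y + 2*z + 3, -3*x, -x)

d omega = sum_{i<j} (∂f_j/∂x_i - ∂f_i/∂x_j) dx_i ∧ dx_j. Under the identification (dy ∧ dz, dz ∧ dx, dx ∧ dy) ↔ (e_x, e_y, e_z), the coefficients are exactly the components of curl F. Compute:
  ∂R/∂y - ∂Q/∂z = (2*z + 3) - (3*y) = -3*y + 2*z + 3
  ∂P/∂z - ∂R/∂x = (-3*x) - (0) = -3*x
  ∂Q/∂x - ∂P/∂y = (0) - (x) = -x.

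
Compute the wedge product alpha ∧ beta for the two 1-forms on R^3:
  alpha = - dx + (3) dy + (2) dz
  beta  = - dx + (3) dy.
alpha ∧ beta = (2) dx ∧ dz + (-6) dy ∧ dz

Distribute the wedge, using dx_i ∧ dx_j = -dx_j ∧ dx_i and dx_i ∧ dx_i = 0. For each pair (i, j) with i < j, the coefficient of dx_i ∧ dx_j in alpha ∧ beta is (alpha_i * beta_j - alpha_j * beta_i). Collecting: alpha ∧ beta = (2) dx ∧ dz + (-6) dy ∧ dz.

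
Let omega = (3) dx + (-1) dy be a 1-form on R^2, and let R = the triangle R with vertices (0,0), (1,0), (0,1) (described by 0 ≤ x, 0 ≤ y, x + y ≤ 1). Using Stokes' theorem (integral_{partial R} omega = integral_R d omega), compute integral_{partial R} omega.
integral_(partial R) omega = 0

Stokes: integral_partial_R omega = integral_R d omega with d omega = (∂Q/∂x - ∂P/∂y) dx ∧ dy.
  ∂Q/∂x = 0
  ∂P/∂y = 0
  integrand = ∂Q/∂x - ∂P/∂y = 0.
Integrating over R: integral_0^1 integral_0^{1-x} (0) dy dx = 0.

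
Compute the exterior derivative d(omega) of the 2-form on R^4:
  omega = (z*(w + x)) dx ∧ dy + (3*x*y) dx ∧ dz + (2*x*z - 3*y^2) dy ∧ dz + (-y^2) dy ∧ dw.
d(omega) = (w - 2*x + 2*z) dx ∧ dy ∧ dz + (z) dx ∧ dy ∧ dw

For a 2-form omega = sum_{i<j} g_{ij} dx_i ∧ dx_j, the exterior derivative is
  d(omega) = sum_{i<j} d(g_{ij}) ∧ dx_i ∧ dx_j = sum_{i<j, k} (∂g_{ij}/∂x_k) dx_k ∧ dx_i ∧ dx_j.
Expand each term, using dx_k ∧ dx_i ∧ dx_j = sgn(permutation) dx_{(a)} ∧ dx_{(b)} ∧ dx_{(c)} with (a < b < c) sorted:
  d(z*(w + x)) includes (∂/∂z)(z*(w + x)) dz = (w + x) dz, which multiplied by dx ∧ dy gives (w + x) dx ∧ dy ∧ dz
  d(z*(w + x)) includes (∂/∂w)(z*(w + x)) dw = (z) dw, which multiplied by dx ∧ dy gives (z) dx ∧ dy ∧ dw
  d(3*x*y) includes (∂/∂y)(3*x*y) dy = (3*x) dy, which multiplied by dx ∧ dz gives (-3*x) dx ∧ dy ∧ dz
  d(2*x*z - 3*y^2) includes (∂/∂x)(2*x*z - 3*y^2) dx = (2*z) dx, which multiplied by dy ∧ dz gives (2*z) dx ∧ dy ∧ dz
Collecting like 3-forms: d(omega) = (w - 2*x + 2*z) dx ∧ dy ∧ dz + (z) dx ∧ dy ∧ dw.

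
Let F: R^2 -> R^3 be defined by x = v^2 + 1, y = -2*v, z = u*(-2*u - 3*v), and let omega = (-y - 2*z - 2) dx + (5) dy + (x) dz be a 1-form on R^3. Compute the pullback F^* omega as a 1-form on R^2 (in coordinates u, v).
F^* omega = (-4*u*v^2 - 4*u - 3*v^3 - 3*v) du + (8*u^2*v + 9*u*v^2 - 3*u + 4*v^2 - 4*v - 10) dv

Using F^*(f dg) = (f ∘ F) d(g ∘ F), substitute each coordinate x_i by F_i(u, v) in f_i, and replace dx_i by d F_i = (∂F_i/∂u) du + (∂F_i/∂v) dv.
  For the x component: f_1(F) = 4*u^2 + 6*u*v + 2*v - 2; d F_1 = (0) du + (2*v) dv
  For the y component: f_2(F) = 5; d F_2 = (0) du + (-2) dv
  For the z component: f_3(F) = v^2 + 1; d F_3 = (-4*u - 3*v) du + (-3*u) dv
Combining and collecting du, dv coefficients:
  coeff of du: -4*u*v^2 - 4*u - 3*v^3 - 3*v
  coeff of dv: 8*u^2*v + 9*u*v^2 - 3*u + 4*v^2 - 4*v - 10
F^* omega = (-4*u*v^2 - 4*u - 3*v^3 - 3*v) du + (8*u^2*v + 9*u*v^2 - 3*u + 4*v^2 - 4*v - 10) dv.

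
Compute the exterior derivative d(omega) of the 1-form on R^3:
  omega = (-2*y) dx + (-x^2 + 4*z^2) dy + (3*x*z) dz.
d(omega) = (2 - 2*x) dx ∧ dy + (3*z) dx ∧ dz + (-8*z) dy ∧ dz

For a 1-form omega = sum_i f_i dx_i, the exterior derivative is
  d(omega) = sum_{i < j} (∂f_j/∂x_i - ∂f_i/∂x_j) dx_i ∧ dx_j.
  coefficient of dx ∧ dy: ∂f_2/∂x - ∂f_1/∂y = ∂(-x^2 + 4*z^2)/∂x - ∂(-2*y)/∂y = 2 - 2*x
  coefficient of dx ∧ dz: ∂f_3/∂x - ∂f_1/∂z = ∂(3*x*z)/∂x - ∂(-2*y)/∂z = 3*z
  coefficient of dy ∧ dz: ∂f_3/∂y - ∂f_2/∂z = ∂(3*x*z)/∂y - ∂(-x^2 + 4*z^2)/∂z = -8*z
Assembling: d(omega) = (2 - 2*x) dx ∧ dy + (3*z) dx ∧ dz + (-8*z) dy ∧ dz.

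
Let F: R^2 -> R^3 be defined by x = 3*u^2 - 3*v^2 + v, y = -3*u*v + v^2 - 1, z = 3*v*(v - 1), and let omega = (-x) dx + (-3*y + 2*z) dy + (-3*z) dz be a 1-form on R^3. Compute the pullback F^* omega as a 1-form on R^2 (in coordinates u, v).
F^* omega = (-18*u^3 - 9*u*v^2 - 6*u*v - 9*v^3 + 18*v^2 - 9*v) du + (-9*u^2*v - 3*u^2 + 9*u*v^2 + 18*u*v - 9*u - 66*v^3 + 78*v^2 - 22*v) dv

Using F^*(f dg) = (f ∘ F) d(g ∘ F), substitute each coordinate x_i by F_i(u, v) in f_i, and replace dx_i by d F_i = (∂F_i/∂u) du + (∂F_i/∂v) dv.
  For the x component: f_1(F) = -3*u^2 + 3*v^2 - v; d F_1 = (6*u) du + (1 - 6*v) dv
  For the y component: f_2(F) = 9*u*v + 3*v^2 - 6*v + 3; d F_2 = (-3*v) du + (-3*u + 2*v) dv
  For the z component: f_3(F) = 9*v*(1 - v); d F_3 = (0) du + (6*v - 3) dv
Combining and collecting du, dv coefficients:
  coeff of du: -18*u^3 - 9*u*v^2 - 6*u*v - 9*v^3 + 18*v^2 - 9*v
  coeff of dv: -9*u^2*v - 3*u^2 + 9*u*v^2 + 18*u*v - 9*u - 66*v^3 + 78*v^2 - 22*v
F^* omega = (-18*u^3 - 9*u*v^2 - 6*u*v - 9*v^3 + 18*v^2 - 9*v) du + (-9*u^2*v - 3*u^2 + 9*u*v^2 + 18*u*v - 9*u - 66*v^3 + 78*v^2 - 22*v) dv.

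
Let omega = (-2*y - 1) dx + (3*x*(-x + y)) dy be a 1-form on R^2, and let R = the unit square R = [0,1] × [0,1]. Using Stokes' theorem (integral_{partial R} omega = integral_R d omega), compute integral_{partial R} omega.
integral_(partial R) omega = 1/2

Stokes: integral_partial_R omega = integral_R d omega with d omega = (∂Q/∂x - ∂P/∂y) dx ∧ dy.
  ∂Q/∂x = -6*x + 3*y
  ∂P/∂y = -2
  integrand = ∂Q/∂x - ∂P/∂y = -6*x + 3*y + 2.
Integrating over R: integral_0^1 integral_0^1 (-6*x + 3*y + 2) dx dy = 1/2.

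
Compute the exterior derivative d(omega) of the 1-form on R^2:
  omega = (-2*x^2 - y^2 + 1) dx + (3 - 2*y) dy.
d(omega) = (2*y) dx ∧ dy

For a 1-form omega = sum_i f_i dx_i, the exterior derivative is
  d(omega) = sum_{i < j} (∂f_j/∂x_i - ∂f_i/∂x_j) dx_i ∧ dx_j.
  coefficient of dx ∧ dy: ∂f_2/∂x - ∂f_1/∂y = ∂(3 - 2*y)/∂x - ∂(-2*x^2 - y^2 + 1)/∂y = 2*y
Assembling: d(omega) = (2*y) dx ∧ dy.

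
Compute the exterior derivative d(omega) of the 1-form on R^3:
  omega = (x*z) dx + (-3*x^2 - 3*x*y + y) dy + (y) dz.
d(omega) = (-6*x - 3*y) dx ∧ dy + (-x) dx ∧ dz + (1) dy ∧ dz

For a 1-form omega = sum_i f_i dx_i, the exterior derivative is
  d(omega) = sum_{i < j} (∂f_j/∂x_i - ∂f_i/∂x_j) dx_i ∧ dx_j.
  coefficient of dx ∧ dy: ∂f_2/∂x - ∂f_1/∂y = ∂(-3*x^2 - 3*x*y + y)/∂x - ∂(x*z)/∂y = -6*x - 3*y
  coefficient of dx ∧ dz: ∂f_3/∂x - ∂f_1/∂z = ∂(y)/∂x - ∂(x*z)/∂z = -x
  coefficient of dy ∧ dz: ∂f_3/∂y - ∂f_2/∂z = ∂(y)/∂y - ∂(-3*x^2 - 3*x*y + y)/∂z = 1
Assembling: d(omega) = (-6*x - 3*y) dx ∧ dy + (-x) dx ∧ dz + (1) dy ∧ dz.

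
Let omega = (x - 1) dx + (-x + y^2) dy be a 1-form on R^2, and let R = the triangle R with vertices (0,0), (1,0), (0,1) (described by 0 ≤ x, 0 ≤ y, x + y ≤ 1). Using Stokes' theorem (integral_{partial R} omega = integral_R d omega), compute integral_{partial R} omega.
integral_(partial R) omega = -1/2

Stokes: integral_partial_R omega = integral_R d omega with d omega = (∂Q/∂x - ∂P/∂y) dx ∧ dy.
  ∂Q/∂x = -1
  ∂P/∂y = 0
  integrand = ∂Q/∂x - ∂P/∂y = -1.
Integrating over R: integral_0^1 integral_0^{1-x} (-1) dy dx = -1/2.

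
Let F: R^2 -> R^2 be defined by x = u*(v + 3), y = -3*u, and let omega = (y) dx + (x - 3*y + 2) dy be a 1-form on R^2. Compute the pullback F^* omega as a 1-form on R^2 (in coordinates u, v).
F^* omega = (-6*u*v - 45*u - 6) du + (-3*u^2) dv

Using F^*(f dg) = (f ∘ F) d(g ∘ F), substitute each coordinate x_i by F_i(u, v) in f_i, and replace dx_i by d F_i = (∂F_i/∂u) du + (∂F_i/∂v) dv.
  For the x component: f_1(F) = -3*u; d F_1 = (v + 3) du + (u) dv
  For the y component: f_2(F) = u*v + 12*u + 2; d F_2 = (-3) du + (0) dv
Combining and collecting du, dv coefficients:
  coeff of du: -6*u*v - 45*u - 6
  coeff of dv: -3*u^2
F^* omega = (-6*u*v - 45*u - 6) du + (-3*u^2) dv.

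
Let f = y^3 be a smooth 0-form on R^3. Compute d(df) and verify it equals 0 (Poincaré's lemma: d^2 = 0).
d(df) = 0

Step 1: df = sum_i (∂f/∂x_i) dx_i = (0) dx + (3*y^2) dy + (0) dz.
Step 2: Apply d again. Using the 1-form formula, the coefficient of dx ∧ dy in d(df) is ∂^2 f/∂x ∂y - ∂^2 f/∂y ∂x = (0) - (0) = 0 (equality of mixed partials for smooth f).
Similarly for dx ∧ dz and dy ∧ dz — all coefficients vanish. So d(df) = 0.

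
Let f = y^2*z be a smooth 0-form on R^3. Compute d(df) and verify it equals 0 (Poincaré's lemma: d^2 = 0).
d(df) = 0

Step 1: df = sum_i (∂f/∂x_i) dx_i = (0) dx + (2*y*z) dy + (y^2) dz.
Step 2: Apply d again. Using the 1-form formula, the coefficient of dx ∧ dy in d(df) is ∂^2 f/∂x ∂y - ∂^2 f/∂y ∂x = (0) - (0) = 0 (equality of mixed partials for smooth f).
Similarly for dx ∧ dz and dy ∧ dz — all coefficients vanish. So d(df) = 0.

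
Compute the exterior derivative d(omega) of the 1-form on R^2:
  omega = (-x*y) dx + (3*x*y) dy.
d(omega) = (x + 3*y) dx ∧ dy

For a 1-form omega = sum_i f_i dx_i, the exterior derivative is
  d(omega) = sum_{i < j} (∂f_j/∂x_i - ∂f_i/∂x_j) dx_i ∧ dx_j.
  coefficient of dx ∧ dy: ∂f_2/∂x - ∂f_1/∂y = ∂(3*x*y)/∂x - ∂(-x*y)/∂y = x + 3*y
Assembling: d(omega) = (x + 3*y) dx ∧ dy.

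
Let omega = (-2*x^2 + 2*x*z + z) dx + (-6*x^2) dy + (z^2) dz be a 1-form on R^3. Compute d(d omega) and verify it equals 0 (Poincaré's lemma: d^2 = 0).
d(d omega) = 0

Step 1: d omega = sum_{i<j} (∂f_j/∂x_i - ∂f_i/∂x_j) dx_i ∧ dx_j:
  coeff of dx ∧ dy: -12*x
  coeff of dx ∧ dz: -2*x - 1
  coeff of dy ∧ dz: 0
Step 2: Apply d again to each 2-form coefficient. The only possible 3-form in R^3 is dx ∧ dy ∧ dz, with coefficient
  ∂(coeff of dy∧dz)/∂x - ∂(coeff of dx∧dz)/∂y + ∂(coeff of dx∧dy)/∂z
  = ∂/∂x (0) - ∂/∂y (-2*x - 1) + ∂/∂z (-12*x).
Each of these terms simplifies to sums of mixed partials that cancel in pairs. The result is 0 (by equality of mixed partials for smooth functions — Schwarz / Clairaut).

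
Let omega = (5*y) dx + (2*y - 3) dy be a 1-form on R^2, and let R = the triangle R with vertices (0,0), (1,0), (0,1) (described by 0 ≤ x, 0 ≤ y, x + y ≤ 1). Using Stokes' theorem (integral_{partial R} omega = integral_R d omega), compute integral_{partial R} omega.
integral_(partial R) omega = -5/2

Stokes: integral_partial_R omega = integral_R d omega with d omega = (∂Q/∂x - ∂P/∂y) dx ∧ dy.
  ∂Q/∂x = 0
  ∂P/∂y = 5
  integrand = ∂Q/∂x - ∂P/∂y = -5.
Integrating over R: integral_0^1 integral_0^{1-x} (-5) dy dx = -5/2.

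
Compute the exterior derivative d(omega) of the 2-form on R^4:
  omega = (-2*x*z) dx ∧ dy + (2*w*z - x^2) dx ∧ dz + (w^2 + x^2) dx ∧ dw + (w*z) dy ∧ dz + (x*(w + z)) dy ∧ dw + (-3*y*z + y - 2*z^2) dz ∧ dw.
d(omega) = (-2*x) dx ∧ dy ∧ dz + (2*z) dx ∧ dz ∧ dw + (-x - 2*z + 1) dy ∧ dz ∧ dw + (w + z) dx ∧ dy ∧ dw

For a 2-form omega = sum_{i<j} g_{ij} dx_i ∧ dx_j, the exterior derivative is
  d(omega) = sum_{i<j} d(g_{ij}) ∧ dx_i ∧ dx_j = sum_{i<j, k} (∂g_{ij}/∂x_k) dx_k ∧ dx_i ∧ dx_j.
Expand each term, using dx_k ∧ dx_i ∧ dx_j = sgn(permutation) dx_{(a)} ∧ dx_{(b)} ∧ dx_{(c)} with (a < b < c) sorted:
  d(-2*x*z) includes (∂/∂z)(-2*x*z) dz = (-2*x) dz, which multiplied by dx ∧ dy gives (-2*x) dx ∧ dy ∧ dz
  d(2*w*z - x^2) includes (∂/∂w)(2*w*z - x^2) dw = (2*z) dw, which multiplied by dx ∧ dz gives (2*z) dx ∧ dz ∧ dw
  d(w*z) includes (∂/∂w)(w*z) dw = (z) dw, which multiplied by dy ∧ dz gives (z) dy ∧ dz ∧ dw
  d(x*(w + z)) includes (∂/∂x)(x*(w + z)) dx = (w + z) dx, which multiplied by dy ∧ dw gives (w + z) dx ∧ dy ∧ dw
  d(x*(w + z)) includes (∂/∂z)(x*(w + z)) dz = (x) dz, which multiplied by dy ∧ dw gives (-x) dy ∧ dz ∧ dw
  d(-3*y*z + y - 2*z^2) includes (∂/∂y)(-3*y*z + y - 2*z^2) dy = (1 - 3*z) dy, which multiplied by dz ∧ dw gives (1 - 3*z) dy ∧ dz ∧ dw
Collecting like 3-forms: d(omega) = (-2*x) dx ∧ dy ∧ dz + (2*z) dx ∧ dz ∧ dw + (-x - 2*z + 1) dy ∧ dz ∧ dw + (w + z) dx ∧ dy ∧ dw.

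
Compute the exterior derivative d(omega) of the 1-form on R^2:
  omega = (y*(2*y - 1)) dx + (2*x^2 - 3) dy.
d(omega) = (4*x - 4*y + 1) dx ∧ dy

For a 1-form omega = sum_i f_i dx_i, the exterior derivative is
  d(omega) = sum_{i < j} (∂f_j/∂x_i - ∂f_i/∂x_j) dx_i ∧ dx_j.
  coefficient of dx ∧ dy: ∂f_2/∂x - ∂f_1/∂y = ∂(2*x^2 - 3)/∂x - ∂(y*(2*y - 1))/∂y = 4*x - 4*y + 1
Assembling: d(omega) = (4*x - 4*y + 1) dx ∧ dy.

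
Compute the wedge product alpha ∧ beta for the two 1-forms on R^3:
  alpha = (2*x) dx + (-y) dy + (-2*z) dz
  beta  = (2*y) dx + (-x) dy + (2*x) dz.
alpha ∧ beta = (-2*x^2 + 2*y^2) dx ∧ dy + (4*x^2 + 4*y*z) dx ∧ dz + (-2*x*(y + z)) dy ∧ dz

Distribute the wedge, using dx_i ∧ dx_j = -dx_j ∧ dx_i and dx_i ∧ dx_i = 0. For each pair (i, j) with i < j, the coefficient of dx_i ∧ dx_j in alpha ∧ beta is (alpha_i * beta_j - alpha_j * beta_i). Collecting: alpha ∧ beta = (-2*x^2 + 2*y^2) dx ∧ dy + (4*x^2 + 4*y*z) dx ∧ dz + (-2*x*(y + z)) dy ∧ dz.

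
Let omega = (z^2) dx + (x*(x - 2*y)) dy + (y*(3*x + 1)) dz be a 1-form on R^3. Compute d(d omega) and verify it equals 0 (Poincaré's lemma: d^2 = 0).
d(d omega) = 0

Step 1: d omega = sum_{i<j} (∂f_j/∂x_i - ∂f_i/∂x_j) dx_i ∧ dx_j:
  coeff of dx ∧ dy: 2*x - 2*y
  coeff of dx ∧ dz: 3*y - 2*z
  coeff of dy ∧ dz: 3*x + 1
Step 2: Apply d again to each 2-form coefficient. The only possible 3-form in R^3 is dx ∧ dy ∧ dz, with coefficient
  ∂(coeff of dy∧dz)/∂x - ∂(coeff of dx∧dz)/∂y + ∂(coeff of dx∧dy)/∂z
  = ∂/∂x (3*x + 1) - ∂/∂y (3*y - 2*z) + ∂/∂z (2*x - 2*y).
Each of these terms simplifies to sums of mixed partials that cancel in pairs. The result is 0 (by equality of mixed partials for smooth functions — Schwarz / Clairaut).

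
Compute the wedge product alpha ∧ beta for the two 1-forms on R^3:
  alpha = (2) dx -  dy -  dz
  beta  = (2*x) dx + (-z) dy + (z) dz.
alpha ∧ beta = (2*x - 2*z) dx ∧ dy + (2*x + 2*z) dx ∧ dz + (-2*z) dy ∧ dz

Distribute the wedge, using dx_i ∧ dx_j = -dx_j ∧ dx_i and dx_i ∧ dx_i = 0. For each pair (i, j) with i < j, the coefficient of dx_i ∧ dx_j in alpha ∧ beta is (alpha_i * beta_j - alpha_j * beta_i). Collecting: alpha ∧ beta = (2*x - 2*z) dx ∧ dy + (2*x + 2*z) dx ∧ dz + (-2*z) dy ∧ dz.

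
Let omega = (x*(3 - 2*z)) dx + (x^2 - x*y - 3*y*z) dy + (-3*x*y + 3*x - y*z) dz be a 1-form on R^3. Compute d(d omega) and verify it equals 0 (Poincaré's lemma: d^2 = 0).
d(d omega) = 0

Step 1: d omega = sum_{i<j} (∂f_j/∂x_i - ∂f_i/∂x_j) dx_i ∧ dx_j:
  coeff of dx ∧ dy: 2*x - y
  coeff of dx ∧ dz: 2*x - 3*y + 3
  coeff of dy ∧ dz: -3*x + 3*y - z
Step 2: Apply d again to each 2-form coefficient. The only possible 3-form in R^3 is dx ∧ dy ∧ dz, with coefficient
  ∂(coeff of dy∧dz)/∂x - ∂(coeff of dx∧dz)/∂y + ∂(coeff of dx∧dy)/∂z
  = ∂/∂x (-3*x + 3*y - z) - ∂/∂y (2*x - 3*y + 3) + ∂/∂z (2*x - y).
Each of these terms simplifies to sums of mixed partials that cancel in pairs. The result is 0 (by equality of mixed partials for smooth functions — Schwarz / Clairaut).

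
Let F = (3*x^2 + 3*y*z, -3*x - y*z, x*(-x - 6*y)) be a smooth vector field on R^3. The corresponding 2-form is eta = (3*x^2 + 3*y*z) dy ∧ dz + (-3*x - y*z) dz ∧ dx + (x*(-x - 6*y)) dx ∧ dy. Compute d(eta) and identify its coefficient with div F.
d(eta) = (6*x - z) dx ∧ dy ∧ dz; div F = 6*x - z

For a 2-form in R^3 of the form above, applying d gives a 3-form with coefficient ∂P/∂x + ∂Q/∂y + ∂R/∂z:
  ∂P/∂x = 6*x
  ∂Q/∂y = -z
  ∂R/∂z = 0
Sum = 6*x - z, which is exactly div F.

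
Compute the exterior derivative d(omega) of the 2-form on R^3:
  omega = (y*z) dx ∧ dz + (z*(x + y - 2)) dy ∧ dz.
d(omega) = 0

For a 2-form omega = sum_{i<j} g_{ij} dx_i ∧ dx_j, the exterior derivative is
  d(omega) = sum_{i<j} d(g_{ij}) ∧ dx_i ∧ dx_j = sum_{i<j, k} (∂g_{ij}/∂x_k) dx_k ∧ dx_i ∧ dx_j.
Expand each term, using dx_k ∧ dx_i ∧ dx_j = sgn(permutation) dx_{(a)} ∧ dx_{(b)} ∧ dx_{(c)} with (a < b < c) sorted:
  d(y*z) includes (∂/∂y)(y*z) dy = (z) dy, which multiplied by dx ∧ dz gives (-z) dx ∧ dy ∧ dz
  d(z*(x + y - 2)) includes (∂/∂x)(z*(x + y - 2)) dx = (z) dx, which multiplied by dy ∧ dz gives (z) dx ∧ dy ∧ dz
Collecting like 3-forms: d(omega) = 0.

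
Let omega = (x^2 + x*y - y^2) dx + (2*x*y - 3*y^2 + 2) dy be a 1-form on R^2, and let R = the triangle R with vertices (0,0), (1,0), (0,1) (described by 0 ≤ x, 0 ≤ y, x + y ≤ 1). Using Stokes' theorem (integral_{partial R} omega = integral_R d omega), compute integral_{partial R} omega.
integral_(partial R) omega = 1/2

Stokes: integral_partial_R omega = integral_R d omega with d omega = (∂Q/∂x - ∂P/∂y) dx ∧ dy.
  ∂Q/∂x = 2*y
  ∂P/∂y = x - 2*y
  integrand = ∂Q/∂x - ∂P/∂y = -x + 4*y.
Integrating over R: integral_0^1 integral_0^{1-x} (-x + 4*y) dy dx = 1/2.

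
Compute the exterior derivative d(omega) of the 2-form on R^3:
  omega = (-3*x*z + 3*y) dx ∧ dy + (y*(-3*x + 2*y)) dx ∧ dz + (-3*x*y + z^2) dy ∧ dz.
d(omega) = (-7*y) dx ∧ dy ∧ dz

For a 2-form omega = sum_{i<j} g_{ij} dx_i ∧ dx_j, the exterior derivative is
  d(omega) = sum_{i<j} d(g_{ij}) ∧ dx_i ∧ dx_j = sum_{i<j, k} (∂g_{ij}/∂x_k) dx_k ∧ dx_i ∧ dx_j.
Expand each term, using dx_k ∧ dx_i ∧ dx_j = sgn(permutation) dx_{(a)} ∧ dx_{(b)} ∧ dx_{(c)} with (a < b < c) sorted:
  d(-3*x*z + 3*y) includes (∂/∂z)(-3*x*z + 3*y) dz = (-3*x) dz, which multiplied by dx ∧ dy gives (-3*x) dx ∧ dy ∧ dz
  d(y*(-3*x + 2*y)) includes (∂/∂y)(y*(-3*x + 2*y)) dy = (-3*x + 4*y) dy, which multiplied by dx ∧ dz gives (3*x - 4*y) dx ∧ dy ∧ dz
  d(-3*x*y + z^2) includes (∂/∂x)(-3*x*y + z^2) dx = (-3*y) dx, which multiplied by dy ∧ dz gives (-3*y) dx ∧ dy ∧ dz
Collecting like 3-forms: d(omega) = (-7*y) dx ∧ dy ∧ dz.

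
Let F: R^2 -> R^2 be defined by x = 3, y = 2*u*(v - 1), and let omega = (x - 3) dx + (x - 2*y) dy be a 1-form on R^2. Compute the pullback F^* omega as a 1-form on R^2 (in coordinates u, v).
F^* omega = (-8*u*v^2 + 16*u*v - 8*u + 6*v - 6) du + (2*u*(-4*u*v + 4*u + 3)) dv

Using F^*(f dg) = (f ∘ F) d(g ∘ F), substitute each coordinate x_i by F_i(u, v) in f_i, and replace dx_i by d F_i = (∂F_i/∂u) du + (∂F_i/∂v) dv.
  For the x component: f_1(F) = 0; d F_1 = (0) du + (0) dv
  For the y component: f_2(F) = -4*u*v + 4*u + 3; d F_2 = (2*v - 2) du + (2*u) dv
Combining and collecting du, dv coefficients:
  coeff of du: -8*u*v^2 + 16*u*v - 8*u + 6*v - 6
  coeff of dv: 2*u*(-4*u*v + 4*u + 3)
F^* omega = (-8*u*v^2 + 16*u*v - 8*u + 6*v - 6) du + (2*u*(-4*u*v + 4*u + 3)) dv.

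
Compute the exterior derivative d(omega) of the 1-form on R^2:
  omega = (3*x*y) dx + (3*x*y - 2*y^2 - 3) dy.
d(omega) = (-3*x + 3*y) dx ∧ dy

For a 1-form omega = sum_i f_i dx_i, the exterior derivative is
  d(omega) = sum_{i < j} (∂f_j/∂x_i - ∂f_i/∂x_j) dx_i ∧ dx_j.
  coefficient of dx ∧ dy: ∂f_2/∂x - ∂f_1/∂y = ∂(3*x*y - 2*y^2 - 3)/∂x - ∂(3*x*y)/∂y = -3*x + 3*y
Assembling: d(omega) = (-3*x + 3*y) dx ∧ dy.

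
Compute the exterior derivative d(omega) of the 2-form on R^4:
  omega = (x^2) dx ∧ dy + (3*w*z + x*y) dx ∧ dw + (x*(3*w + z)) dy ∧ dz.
d(omega) = (-x) dx ∧ dy ∧ dw + (-3*w) dx ∧ dz ∧ dw + (3*w + z) dx ∧ dy ∧ dz + (3*x) dy ∧ dz ∧ dw

For a 2-form omega = sum_{i<j} g_{ij} dx_i ∧ dx_j, the exterior derivative is
  d(omega) = sum_{i<j} d(g_{ij}) ∧ dx_i ∧ dx_j = sum_{i<j, k} (∂g_{ij}/∂x_k) dx_k ∧ dx_i ∧ dx_j.
Expand each term, using dx_k ∧ dx_i ∧ dx_j = sgn(permutation) dx_{(a)} ∧ dx_{(b)} ∧ dx_{(c)} with (a < b < c) sorted:
  d(3*w*z + x*y) includes (∂/∂y)(3*w*z + x*y) dy = (x) dy, which multiplied by dx ∧ dw gives (-x) dx ∧ dy ∧ dw
  d(3*w*z + x*y) includes (∂/∂z)(3*w*z + x*y) dz = (3*w) dz, which multiplied by dx ∧ dw gives (-3*w) dx ∧ dz ∧ dw
  d(x*(3*w + z)) includes (∂/∂x)(x*(3*w + z)) dx = (3*w + z) dx, which multiplied by dy ∧ dz gives (3*w + z) dx ∧ dy ∧ dz
  d(x*(3*w + z)) includes (∂/∂w)(x*(3*w + z)) dw = (3*x) dw, which multiplied by dy ∧ dz gives (3*x) dy ∧ dz ∧ dw
Collecting like 3-forms: d(omega) = (-x) dx ∧ dy ∧ dw + (-3*w) dx ∧ dz ∧ dw + (3*w + z) dx ∧ dy ∧ dz + (3*x) dy ∧ dz ∧ dw.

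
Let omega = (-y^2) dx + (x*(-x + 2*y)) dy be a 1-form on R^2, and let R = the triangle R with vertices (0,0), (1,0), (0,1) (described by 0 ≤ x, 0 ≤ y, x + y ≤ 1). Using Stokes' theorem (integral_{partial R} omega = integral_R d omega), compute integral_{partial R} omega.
integral_(partial R) omega = 1/3

Stokes: integral_partial_R omega = integral_R d omega with d omega = (∂Q/∂x - ∂P/∂y) dx ∧ dy.
  ∂Q/∂x = -2*x + 2*y
  ∂P/∂y = -2*y
  integrand = ∂Q/∂x - ∂P/∂y = -2*x + 4*y.
Integrating over R: integral_0^1 integral_0^{1-x} (-2*x + 4*y) dy dx = 1/3.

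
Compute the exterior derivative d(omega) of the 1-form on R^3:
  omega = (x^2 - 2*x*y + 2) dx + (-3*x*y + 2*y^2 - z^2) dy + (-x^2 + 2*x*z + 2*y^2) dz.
d(omega) = (2*x - 3*y) dx ∧ dy + (-2*x + 2*z) dx ∧ dz + (4*y + 2*z) dy ∧ dz

For a 1-form omega = sum_i f_i dx_i, the exterior derivative is
  d(omega) = sum_{i < j} (∂f_j/∂x_i - ∂f_i/∂x_j) dx_i ∧ dx_j.
  coefficient of dx ∧ dy: ∂f_2/∂x - ∂f_1/∂y = ∂(-3*x*y + 2*y^2 - z^2)/∂x - ∂(x^2 - 2*x*y + 2)/∂y = 2*x - 3*y
  coefficient of dx ∧ dz: ∂f_3/∂x - ∂f_1/∂z = ∂(-x^2 + 2*x*z + 2*y^2)/∂x - ∂(x^2 - 2*x*y + 2)/∂z = -2*x + 2*z
  coefficient of dy ∧ dz: ∂f_3/∂y - ∂f_2/∂z = ∂(-x^2 + 2*x*z + 2*y^2)/∂y - ∂(-3*x*y + 2*y^2 - z^2)/∂z = 4*y + 2*z
Assembling: d(omega) = (2*x - 3*y) dx ∧ dy + (-2*x + 2*z) dx ∧ dz + (4*y + 2*z) dy ∧ dz.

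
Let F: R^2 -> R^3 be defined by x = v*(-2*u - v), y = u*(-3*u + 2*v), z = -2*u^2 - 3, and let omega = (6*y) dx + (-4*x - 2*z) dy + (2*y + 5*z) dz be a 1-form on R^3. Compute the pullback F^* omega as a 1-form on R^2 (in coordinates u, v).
F^* omega = (40*u^3 - 20*u^2*v - 32*u*v^2 + 24*u + 8*v^3 + 12*v) du + (4*u*(11*u^2 + 7*u*v - 4*v^2 + 3)) dv

Using F^*(f dg) = (f ∘ F) d(g ∘ F), substitute each coordinate x_i by F_i(u, v) in f_i, and replace dx_i by d F_i = (∂F_i/∂u) du + (∂F_i/∂v) dv.
  For the x component: f_1(F) = 6*u*(-3*u + 2*v); d F_1 = (-2*v) du + (-2*u - 2*v) dv
  For the y component: f_2(F) = 4*u^2 + 8*u*v + 4*v^2 + 6; d F_2 = (-6*u + 2*v) du + (2*u) dv
  For the z component: f_3(F) = -16*u^2 + 4*u*v - 15; d F_3 = (-4*u) du + (0) dv
Combining and collecting du, dv coefficients:
  coeff of du: 40*u^3 - 20*u^2*v - 32*u*v^2 + 24*u + 8*v^3 + 12*v
  coeff of dv: 4*u*(11*u^2 + 7*u*v - 4*v^2 + 3)
F^* omega = (40*u^3 - 20*u^2*v - 32*u*v^2 + 24*u + 8*v^3 + 12*v) du + (4*u*(11*u^2 + 7*u*v - 4*v^2 + 3)) dv.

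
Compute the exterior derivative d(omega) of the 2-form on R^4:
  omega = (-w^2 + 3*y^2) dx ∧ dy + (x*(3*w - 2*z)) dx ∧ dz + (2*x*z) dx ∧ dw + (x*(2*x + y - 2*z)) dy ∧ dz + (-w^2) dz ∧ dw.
d(omega) = (-2*w) dx ∧ dy ∧ dw + (x) dx ∧ dz ∧ dw + (4*x + y - 2*z) dx ∧ dy ∧ dz

For a 2-form omega = sum_{i<j} g_{ij} dx_i ∧ dx_j, the exterior derivative is
  d(omega) = sum_{i<j} d(g_{ij}) ∧ dx_i ∧ dx_j = sum_{i<j, k} (∂g_{ij}/∂x_k) dx_k ∧ dx_i ∧ dx_j.
Expand each term, using dx_k ∧ dx_i ∧ dx_j = sgn(permutation) dx_{(a)} ∧ dx_{(b)} ∧ dx_{(c)} with (a < b < c) sorted:
  d(-w^2 + 3*y^2) includes (∂/∂w)(-w^2 + 3*y^2) dw = (-2*w) dw, which multiplied by dx ∧ dy gives (-2*w) dx ∧ dy ∧ dw
  d(x*(3*w - 2*z)) includes (∂/∂w)(x*(3*w - 2*z)) dw = (3*x) dw, which multiplied by dx ∧ dz gives (3*x) dx ∧ dz ∧ dw
  d(2*x*z) includes (∂/∂z)(2*x*z) dz = (2*x) dz, which multiplied by dx ∧ dw gives (-2*x) dx ∧ dz ∧ dw
  d(x*(2*x + y - 2*z)) includes (∂/∂x)(x*(2*x + y - 2*z)) dx = (4*x + y - 2*z) dx, which multiplied by dy ∧ dz gives (4*x + y - 2*z) dx ∧ dy ∧ dz
Collecting like 3-forms: d(omega) = (-2*w) dx ∧ dy ∧ dw + (x) dx ∧ dz ∧ dw + (4*x + y - 2*z) dx ∧ dy ∧ dz.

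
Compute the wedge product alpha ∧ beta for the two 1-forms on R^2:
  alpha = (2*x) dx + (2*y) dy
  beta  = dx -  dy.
alpha ∧ beta = (-2*x - 2*y) dx ∧ dy

Distribute the wedge, using dx_i ∧ dx_j = -dx_j ∧ dx_i and dx_i ∧ dx_i = 0. For each pair (i, j) with i < j, the coefficient of dx_i ∧ dx_j in alpha ∧ beta is (alpha_i * beta_j - alpha_j * beta_i). Collecting: alpha ∧ beta = (-2*x - 2*y) dx ∧ dy.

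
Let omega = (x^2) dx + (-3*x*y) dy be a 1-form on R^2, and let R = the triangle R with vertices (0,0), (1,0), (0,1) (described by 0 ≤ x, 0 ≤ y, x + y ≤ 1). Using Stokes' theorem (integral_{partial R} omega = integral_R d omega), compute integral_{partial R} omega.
integral_(partial R) omega = -1/2

Stokes: integral_partial_R omega = integral_R d omega with d omega = (∂Q/∂x - ∂P/∂y) dx ∧ dy.
  ∂Q/∂x = -3*y
  ∂P/∂y = 0
  integrand = ∂Q/∂x - ∂P/∂y = -3*y.
Integrating over R: integral_0^1 integral_0^{1-x} (-3*y) dy dx = -1/2.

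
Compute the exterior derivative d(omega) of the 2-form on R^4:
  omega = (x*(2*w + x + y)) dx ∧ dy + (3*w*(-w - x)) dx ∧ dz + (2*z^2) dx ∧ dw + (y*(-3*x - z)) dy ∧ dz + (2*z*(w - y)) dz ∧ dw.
d(omega) = (2*x) dx ∧ dy ∧ dw + (-6*w - 3*x - 4*z) dx ∧ dz ∧ dw + (-3*y) dx ∧ dy ∧ dz + (-2*z) dy ∧ dz ∧ dw

For a 2-form omega = sum_{i<j} g_{ij} dx_i ∧ dx_j, the exterior derivative is
  d(omega) = sum_{i<j} d(g_{ij}) ∧ dx_i ∧ dx_j = sum_{i<j, k} (∂g_{ij}/∂x_k) dx_k ∧ dx_i ∧ dx_j.
Expand each term, using dx_k ∧ dx_i ∧ dx_j = sgn(permutation) dx_{(a)} ∧ dx_{(b)} ∧ dx_{(c)} with (a < b < c) sorted:
  d(x*(2*w + x + y)) includes (∂/∂w)(x*(2*w + x + y)) dw = (2*x) dw, which multiplied by dx ∧ dy gives (2*x) dx ∧ dy ∧ dw
  d(3*w*(-w - x)) includes (∂/∂w)(3*w*(-w - x)) dw = (-6*w - 3*x) dw, which multiplied by dx ∧ dz gives (-6*w - 3*x) dx ∧ dz ∧ dw
  d(2*z^2) includes (∂/∂z)(2*z^2) dz = (4*z) dz, which multiplied by dx ∧ dw gives (-4*z) dx ∧ dz ∧ dw
  d(y*(-3*x - z)) includes (∂/∂x)(y*(-3*x - z)) dx = (-3*y) dx, which multiplied by dy ∧ dz gives (-3*y) dx ∧ dy ∧ dz
  d(2*z*(w - y)) includes (∂/∂y)(2*z*(w - y)) dy = (-2*z) dy, which multiplied by dz ∧ dw gives (-2*z) dy ∧ dz ∧ dw
Collecting like 3-forms: d(omega) = (2*x) dx ∧ dy ∧ dw + (-6*w - 3*x - 4*z) dx ∧ dz ∧ dw + (-3*y) dx ∧ dy ∧ dz + (-2*z) dy ∧ dz ∧ dw.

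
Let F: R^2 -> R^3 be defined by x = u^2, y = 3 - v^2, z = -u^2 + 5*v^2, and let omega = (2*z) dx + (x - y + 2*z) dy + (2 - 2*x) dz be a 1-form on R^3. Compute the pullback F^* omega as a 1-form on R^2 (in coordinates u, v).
F^* omega = (4*u*(5*v^2 - 1)) du + (2*v*(-9*u^2 - 11*v^2 + 13)) dv

Using F^*(f dg) = (f ∘ F) d(g ∘ F), substitute each coordinate x_i by F_i(u, v) in f_i, and replace dx_i by d F_i = (∂F_i/∂u) du + (∂F_i/∂v) dv.
  For the x component: f_1(F) = -2*u^2 + 10*v^2; d F_1 = (2*u) du + (0) dv
  For the y component: f_2(F) = -u^2 + 11*v^2 - 3; d F_2 = (0) du + (-2*v) dv
  For the z component: f_3(F) = 2 - 2*u^2; d F_3 = (-2*u) du + (10*v) dv
Combining and collecting du, dv coefficients:
  coeff of du: 4*u*(5*v^2 - 1)
  coeff of dv: 2*v*(-9*u^2 - 11*v^2 + 13)
F^* omega = (4*u*(5*v^2 - 1)) du + (2*v*(-9*u^2 - 11*v^2 + 13)) dv.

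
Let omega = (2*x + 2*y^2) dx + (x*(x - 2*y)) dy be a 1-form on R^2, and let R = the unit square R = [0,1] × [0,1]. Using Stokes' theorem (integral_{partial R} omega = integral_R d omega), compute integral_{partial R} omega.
integral_(partial R) omega = -2

Stokes: integral_partial_R omega = integral_R d omega with d omega = (∂Q/∂x - ∂P/∂y) dx ∧ dy.
  ∂Q/∂x = 2*x - 2*y
  ∂P/∂y = 4*y
  integrand = ∂Q/∂x - ∂P/∂y = 2*x - 6*y.
Integrating over R: integral_0^1 integral_0^1 (2*x - 6*y) dx dy = -2.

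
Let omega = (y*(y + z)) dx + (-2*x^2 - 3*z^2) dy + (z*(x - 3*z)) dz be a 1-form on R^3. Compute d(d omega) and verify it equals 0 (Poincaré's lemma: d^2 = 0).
d(d omega) = 0

Step 1: d omega = sum_{i<j} (∂f_j/∂x_i - ∂f_i/∂x_j) dx_i ∧ dx_j:
  coeff of dx ∧ dy: -4*x - 2*y - z
  coeff of dx ∧ dz: -y + z
  coeff of dy ∧ dz: 6*z
Step 2: Apply d again to each 2-form coefficient. The only possible 3-form in R^3 is dx ∧ dy ∧ dz, with coefficient
  ∂(coeff of dy∧dz)/∂x - ∂(coeff of dx∧dz)/∂y + ∂(coeff of dx∧dy)/∂z
  = ∂/∂x (6*z) - ∂/∂y (-y + z) + ∂/∂z (-4*x - 2*y - z).
Each of these terms simplifies to sums of mixed partials that cancel in pairs. The result is 0 (by equality of mixed partials for smooth functions — Schwarz / Clairaut).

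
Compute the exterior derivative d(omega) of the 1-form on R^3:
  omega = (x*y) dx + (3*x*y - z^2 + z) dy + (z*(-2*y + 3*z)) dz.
d(omega) = (-x + 3*y) dx ∧ dy + (-1) dy ∧ dz

For a 1-form omega = sum_i f_i dx_i, the exterior derivative is
  d(omega) = sum_{i < j} (∂f_j/∂x_i - ∂f_i/∂x_j) dx_i ∧ dx_j.
  coefficient of dx ∧ dy: ∂f_2/∂x - ∂f_1/∂y = ∂(3*x*y - z^2 + z)/∂x - ∂(x*y)/∂y = -x + 3*y
  coefficient of dy ∧ dz: ∂f_3/∂y - ∂f_2/∂z = ∂(z*(-2*y + 3*z))/∂y - ∂(3*x*y - z^2 + z)/∂z = -1
Assembling: d(omega) = (-x + 3*y) dx ∧ dy + (-1) dy ∧ dz.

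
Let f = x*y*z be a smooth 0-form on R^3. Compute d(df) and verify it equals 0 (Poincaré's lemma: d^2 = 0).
d(df) = 0

Step 1: df = sum_i (∂f/∂x_i) dx_i = (y*z) dx + (x*z) dy + (x*y) dz.
Step 2: Apply d again. Using the 1-form formula, the coefficient of dx ∧ dy in d(df) is ∂^2 f/∂x ∂y - ∂^2 f/∂y ∂x = (z) - (z) = 0 (equality of mixed partials for smooth f).
Similarly for dx ∧ dz and dy ∧ dz — all coefficients vanish. So d(df) = 0.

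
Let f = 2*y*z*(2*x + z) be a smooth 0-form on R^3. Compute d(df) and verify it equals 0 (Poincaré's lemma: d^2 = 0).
d(df) = 0

Step 1: df = sum_i (∂f/∂x_i) dx_i = (4*y*z) dx + (2*z*(2*x + z)) dy + (4*y*(x + z)) dz.
Step 2: Apply d again. Using the 1-form formula, the coefficient of dx ∧ dy in d(df) is ∂^2 f/∂x ∂y - ∂^2 f/∂y ∂x = (4*z) - (4*z) = 0 (equality of mixed partials for smooth f).
Similarly for dx ∧ dz and dy ∧ dz — all coefficients vanish. So d(df) = 0.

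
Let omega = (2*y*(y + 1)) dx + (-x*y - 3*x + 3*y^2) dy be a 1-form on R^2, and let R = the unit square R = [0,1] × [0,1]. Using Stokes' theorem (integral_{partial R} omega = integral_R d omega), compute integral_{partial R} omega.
integral_(partial R) omega = -15/2

Stokes: integral_partial_R omega = integral_R d omega with d omega = (∂Q/∂x - ∂P/∂y) dx ∧ dy.
  ∂Q/∂x = -y - 3
  ∂P/∂y = 4*y + 2
  integrand = ∂Q/∂x - ∂P/∂y = -5*y - 5.
Integrating over R: integral_0^1 integral_0^1 (-5*y - 5) dx dy = -15/2.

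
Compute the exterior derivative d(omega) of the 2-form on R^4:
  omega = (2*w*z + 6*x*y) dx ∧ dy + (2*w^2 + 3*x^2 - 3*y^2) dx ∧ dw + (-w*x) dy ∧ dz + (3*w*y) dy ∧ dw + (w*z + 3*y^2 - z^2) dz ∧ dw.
d(omega) = (w) dx ∧ dy ∧ dz + (6*y + 2*z) dx ∧ dy ∧ dw + (-x + 6*y) dy ∧ dz ∧ dw

For a 2-form omega = sum_{i<j} g_{ij} dx_i ∧ dx_j, the exterior derivative is
  d(omega) = sum_{i<j} d(g_{ij}) ∧ dx_i ∧ dx_j = sum_{i<j, k} (∂g_{ij}/∂x_k) dx_k ∧ dx_i ∧ dx_j.
Expand each term, using dx_k ∧ dx_i ∧ dx_j = sgn(permutation) dx_{(a)} ∧ dx_{(b)} ∧ dx_{(c)} with (a < b < c) sorted:
  d(2*w*z + 6*x*y) includes (∂/∂z)(2*w*z + 6*x*y) dz = (2*w) dz, which multiplied by dx ∧ dy gives (2*w) dx ∧ dy ∧ dz
  d(2*w*z + 6*x*y) includes (∂/∂w)(2*w*z + 6*x*y) dw = (2*z) dw, which multiplied by dx ∧ dy gives (2*z) dx ∧ dy ∧ dw
  d(2*w^2 + 3*x^2 - 3*y^2) includes (∂/∂y)(2*w^2 + 3*x^2 - 3*y^2) dy = (-6*y) dy, which multiplied by dx ∧ dw gives (6*y) dx ∧ dy ∧ dw
  d(-w*x) includes (∂/∂x)(-w*x) dx = (-w) dx, which multiplied by dy ∧ dz gives (-w) dx ∧ dy ∧ dz
  d(-w*x) includes (∂/∂w)(-w*x) dw = (-x) dw, which multiplied by dy ∧ dz gives (-x) dy ∧ dz ∧ dw
  d(w*z + 3*y^2 - z^2) includes (∂/∂y)(w*z + 3*y^2 - z^2) dy = (6*y) dy, which multiplied by dz ∧ dw gives (6*y) dy ∧ dz ∧ dw
Collecting like 3-forms: d(omega) = (w) dx ∧ dy ∧ dz + (6*y + 2*z) dx ∧ dy ∧ dw + (-x + 6*y) dy ∧ dz ∧ dw.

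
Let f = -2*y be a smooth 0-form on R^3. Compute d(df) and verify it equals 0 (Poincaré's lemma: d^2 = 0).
d(df) = 0

Step 1: df = sum_i (∂f/∂x_i) dx_i = (0) dx + (-2) dy + (0) dz.
Step 2: Apply d again. Using the 1-form formula, the coefficient of dx ∧ dy in d(df) is ∂^2 f/∂x ∂y - ∂^2 f/∂y ∂x = (0) - (0) = 0 (equality of mixed partials for smooth f).
Similarly for dx ∧ dz and dy ∧ dz — all coefficients vanish. So d(df) = 0.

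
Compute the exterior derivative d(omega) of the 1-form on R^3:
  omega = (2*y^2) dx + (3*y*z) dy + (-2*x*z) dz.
d(omega) = (-4*y) dx ∧ dy + (-2*z) dx ∧ dz + (-3*y) dy ∧ dz

For a 1-form omega = sum_i f_i dx_i, the exterior derivative is
  d(omega) = sum_{i < j} (∂f_j/∂x_i - ∂f_i/∂x_j) dx_i ∧ dx_j.
  coefficient of dx ∧ dy: ∂f_2/∂x - ∂f_1/∂y = ∂(3*y*z)/∂x - ∂(2*y^2)/∂y = -4*y
  coefficient of dx ∧ dz: ∂f_3/∂x - ∂f_1/∂z = ∂(-2*x*z)/∂x - ∂(2*y^2)/∂z = -2*z
  coefficient of dy ∧ dz: ∂f_3/∂y - ∂f_2/∂z = ∂(-2*x*z)/∂y - ∂(3*y*z)/∂z = -3*y
Assembling: d(omega) = (-4*y) dx ∧ dy + (-2*z) dx ∧ dz + (-3*y) dy ∧ dz.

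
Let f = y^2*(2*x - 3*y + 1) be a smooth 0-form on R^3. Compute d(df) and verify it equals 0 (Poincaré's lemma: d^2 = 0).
d(df) = 0

Step 1: df = sum_i (∂f/∂x_i) dx_i = (2*y^2) dx + (y*(4*x - 9*y + 2)) dy + (0) dz.
Step 2: Apply d again. Using the 1-form formula, the coefficient of dx ∧ dy in d(df) is ∂^2 f/∂x ∂y - ∂^2 f/∂y ∂x = (4*y) - (4*y) = 0 (equality of mixed partials for smooth f).
Similarly for dx ∧ dz and dy ∧ dz — all coefficients vanish. So d(df) = 0.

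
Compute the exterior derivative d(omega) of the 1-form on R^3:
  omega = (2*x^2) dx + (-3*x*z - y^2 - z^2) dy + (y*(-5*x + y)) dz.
d(omega) = (-3*z) dx ∧ dy + (-5*y) dx ∧ dz + (-2*x + 2*y + 2*z) dy ∧ dz

For a 1-form omega = sum_i f_i dx_i, the exterior derivative is
  d(omega) = sum_{i < j} (∂f_j/∂x_i - ∂f_i/∂x_j) dx_i ∧ dx_j.
  coefficient of dx ∧ dy: ∂f_2/∂x - ∂f_1/∂y = ∂(-3*x*z - y^2 - z^2)/∂x - ∂(2*x^2)/∂y = -3*z
  coefficient of dx ∧ dz: ∂f_3/∂x - ∂f_1/∂z = ∂(y*(-5*x + y))/∂x - ∂(2*x^2)/∂z = -5*y
  coefficient of dy ∧ dz: ∂f_3/∂y - ∂f_2/∂z = ∂(y*(-5*x + y))/∂y - ∂(-3*x*z - y^2 - z^2)/∂z = -2*x + 2*y + 2*z
Assembling: d(omega) = (-3*z) dx ∧ dy + (-5*y) dx ∧ dz + (-2*x + 2*y + 2*z) dy ∧ dz.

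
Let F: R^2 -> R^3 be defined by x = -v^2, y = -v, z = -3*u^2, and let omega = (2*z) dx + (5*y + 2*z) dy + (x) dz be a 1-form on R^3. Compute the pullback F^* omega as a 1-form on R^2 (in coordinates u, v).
F^* omega = (6*u*v^2) du + (12*u^2*v + 6*u^2 + 5*v) dv

Using F^*(f dg) = (f ∘ F) d(g ∘ F), substitute each coordinate x_i by F_i(u, v) in f_i, and replace dx_i by d F_i = (∂F_i/∂u) du + (∂F_i/∂v) dv.
  For the x component: f_1(F) = -6*u^2; d F_1 = (0) du + (-2*v) dv
  For the y component: f_2(F) = -6*u^2 - 5*v; d F_2 = (0) du + (-1) dv
  For the z component: f_3(F) = -v^2; d F_3 = (-6*u) du + (0) dv
Combining and collecting du, dv coefficients:
  coeff of du: 6*u*v^2
  coeff of dv: 12*u^2*v + 6*u^2 + 5*v
F^* omega = (6*u*v^2) du + (12*u^2*v + 6*u^2 + 5*v) dv.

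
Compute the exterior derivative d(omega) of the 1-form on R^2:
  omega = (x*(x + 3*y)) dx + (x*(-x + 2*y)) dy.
d(omega) = (-5*x + 2*y) dx ∧ dy

For a 1-form omega = sum_i f_i dx_i, the exterior derivative is
  d(omega) = sum_{i < j} (∂f_j/∂x_i - ∂f_i/∂x_j) dx_i ∧ dx_j.
  coefficient of dx ∧ dy: ∂f_2/∂x - ∂f_1/∂y = ∂(x*(-x + 2*y))/∂x - ∂(x*(x + 3*y))/∂y = -5*x + 2*y
Assembling: d(omega) = (-5*x + 2*y) dx ∧ dy.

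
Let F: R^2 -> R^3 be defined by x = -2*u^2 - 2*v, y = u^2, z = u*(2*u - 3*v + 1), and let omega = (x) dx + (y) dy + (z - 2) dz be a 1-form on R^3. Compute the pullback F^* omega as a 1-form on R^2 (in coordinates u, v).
F^* omega = (18*u^3 - 18*u^2*v + 6*u^2 + 9*u*v^2 + 2*u*v - 7*u + 6*v - 2) du + (-6*u^3 + 9*u^2*v + u^2 + 6*u + 4*v) dv

Using F^*(f dg) = (f ∘ F) d(g ∘ F), substitute each coordinate x_i by F_i(u, v) in f_i, and replace dx_i by d F_i = (∂F_i/∂u) du + (∂F_i/∂v) dv.
  For the x component: f_1(F) = -2*u^2 - 2*v; d F_1 = (-4*u) du + (-2) dv
  For the y component: f_2(F) = u^2; d F_2 = (2*u) du + (0) dv
  For the z component: f_3(F) = 2*u^2 - 3*u*v + u - 2; d F_3 = (4*u - 3*v + 1) du + (-3*u) dv
Combining and collecting du, dv coefficients:
  coeff of du: 18*u^3 - 18*u^2*v + 6*u^2 + 9*u*v^2 + 2*u*v - 7*u + 6*v - 2
  coeff of dv: -6*u^3 + 9*u^2*v + u^2 + 6*u + 4*v
F^* omega = (18*u^3 - 18*u^2*v + 6*u^2 + 9*u*v^2 + 2*u*v - 7*u + 6*v - 2) du + (-6*u^3 + 9*u^2*v + u^2 + 6*u + 4*v) dv.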